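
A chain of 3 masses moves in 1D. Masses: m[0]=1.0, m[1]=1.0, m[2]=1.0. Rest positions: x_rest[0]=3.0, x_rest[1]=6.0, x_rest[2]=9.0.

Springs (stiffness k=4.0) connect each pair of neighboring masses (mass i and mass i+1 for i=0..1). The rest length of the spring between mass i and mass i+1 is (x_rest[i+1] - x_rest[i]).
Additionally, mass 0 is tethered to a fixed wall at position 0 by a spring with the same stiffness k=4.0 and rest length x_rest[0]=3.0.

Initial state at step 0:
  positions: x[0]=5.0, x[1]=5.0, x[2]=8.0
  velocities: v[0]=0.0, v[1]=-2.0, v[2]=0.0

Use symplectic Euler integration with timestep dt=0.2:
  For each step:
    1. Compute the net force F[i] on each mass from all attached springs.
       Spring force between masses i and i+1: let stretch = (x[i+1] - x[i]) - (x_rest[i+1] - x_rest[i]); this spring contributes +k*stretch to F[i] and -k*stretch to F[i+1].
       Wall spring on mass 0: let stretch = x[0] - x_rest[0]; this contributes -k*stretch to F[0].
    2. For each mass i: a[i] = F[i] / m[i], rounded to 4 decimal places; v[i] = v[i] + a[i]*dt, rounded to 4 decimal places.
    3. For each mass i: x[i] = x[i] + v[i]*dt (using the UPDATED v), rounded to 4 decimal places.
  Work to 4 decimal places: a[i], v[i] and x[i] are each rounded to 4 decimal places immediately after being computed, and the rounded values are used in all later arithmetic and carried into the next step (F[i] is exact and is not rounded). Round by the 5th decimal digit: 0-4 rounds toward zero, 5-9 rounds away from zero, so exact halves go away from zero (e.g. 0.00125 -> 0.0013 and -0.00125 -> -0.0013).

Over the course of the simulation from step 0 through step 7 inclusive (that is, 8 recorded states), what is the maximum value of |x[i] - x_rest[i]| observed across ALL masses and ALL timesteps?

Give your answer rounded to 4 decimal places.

Answer: 2.5627

Derivation:
Step 0: x=[5.0000 5.0000 8.0000] v=[0.0000 -2.0000 0.0000]
Step 1: x=[4.2000 5.0800 8.0000] v=[-4.0000 0.4000 0.0000]
Step 2: x=[2.8688 5.4864 8.0128] v=[-6.6560 2.0320 0.0640]
Step 3: x=[1.4974 5.8782 8.1014] v=[-6.8570 1.9590 0.4429]
Step 4: x=[0.5873 5.9248 8.3143] v=[-4.5503 0.2329 1.0643]
Step 5: x=[0.4373 5.4997 8.6248] v=[-0.7501 -2.1255 1.5527]
Step 6: x=[1.0273 4.7646 8.9153] v=[2.9500 -3.6753 1.4526]
Step 7: x=[2.0509 4.0957 9.0217] v=[5.1180 -3.3446 0.5320]
Max displacement = 2.5627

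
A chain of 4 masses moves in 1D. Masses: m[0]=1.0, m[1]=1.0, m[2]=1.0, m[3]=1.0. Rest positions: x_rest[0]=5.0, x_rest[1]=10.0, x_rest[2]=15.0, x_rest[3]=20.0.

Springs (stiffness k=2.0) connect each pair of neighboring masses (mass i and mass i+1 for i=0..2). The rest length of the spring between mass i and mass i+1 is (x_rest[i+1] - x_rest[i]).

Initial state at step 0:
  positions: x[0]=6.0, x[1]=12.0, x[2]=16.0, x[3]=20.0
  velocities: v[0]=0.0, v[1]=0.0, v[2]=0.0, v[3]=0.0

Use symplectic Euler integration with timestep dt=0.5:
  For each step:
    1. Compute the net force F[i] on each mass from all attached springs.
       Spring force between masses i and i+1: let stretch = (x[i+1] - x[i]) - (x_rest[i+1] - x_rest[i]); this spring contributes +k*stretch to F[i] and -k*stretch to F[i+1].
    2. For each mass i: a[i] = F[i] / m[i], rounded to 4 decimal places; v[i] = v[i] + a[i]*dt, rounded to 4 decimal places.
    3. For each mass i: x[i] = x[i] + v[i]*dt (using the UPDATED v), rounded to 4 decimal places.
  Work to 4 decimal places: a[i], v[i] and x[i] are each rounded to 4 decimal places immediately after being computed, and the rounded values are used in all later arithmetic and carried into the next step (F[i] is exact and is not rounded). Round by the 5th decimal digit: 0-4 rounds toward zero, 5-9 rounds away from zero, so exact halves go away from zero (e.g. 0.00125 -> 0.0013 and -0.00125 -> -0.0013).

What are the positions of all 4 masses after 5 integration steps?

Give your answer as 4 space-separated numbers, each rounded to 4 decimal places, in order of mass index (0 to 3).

Answer: 4.8750 11.2500 16.7500 21.1250

Derivation:
Step 0: x=[6.0000 12.0000 16.0000 20.0000] v=[0.0000 0.0000 0.0000 0.0000]
Step 1: x=[6.5000 11.0000 16.0000 20.5000] v=[1.0000 -2.0000 0.0000 1.0000]
Step 2: x=[6.7500 10.2500 15.7500 21.2500] v=[0.5000 -1.5000 -0.5000 1.5000]
Step 3: x=[6.2500 10.5000 15.5000 21.7500] v=[-1.0000 0.5000 -0.5000 1.0000]
Step 4: x=[5.3750 11.1250 15.8750 21.6250] v=[-1.7500 1.2500 0.7500 -0.2500]
Step 5: x=[4.8750 11.2500 16.7500 21.1250] v=[-1.0000 0.2500 1.7500 -1.0000]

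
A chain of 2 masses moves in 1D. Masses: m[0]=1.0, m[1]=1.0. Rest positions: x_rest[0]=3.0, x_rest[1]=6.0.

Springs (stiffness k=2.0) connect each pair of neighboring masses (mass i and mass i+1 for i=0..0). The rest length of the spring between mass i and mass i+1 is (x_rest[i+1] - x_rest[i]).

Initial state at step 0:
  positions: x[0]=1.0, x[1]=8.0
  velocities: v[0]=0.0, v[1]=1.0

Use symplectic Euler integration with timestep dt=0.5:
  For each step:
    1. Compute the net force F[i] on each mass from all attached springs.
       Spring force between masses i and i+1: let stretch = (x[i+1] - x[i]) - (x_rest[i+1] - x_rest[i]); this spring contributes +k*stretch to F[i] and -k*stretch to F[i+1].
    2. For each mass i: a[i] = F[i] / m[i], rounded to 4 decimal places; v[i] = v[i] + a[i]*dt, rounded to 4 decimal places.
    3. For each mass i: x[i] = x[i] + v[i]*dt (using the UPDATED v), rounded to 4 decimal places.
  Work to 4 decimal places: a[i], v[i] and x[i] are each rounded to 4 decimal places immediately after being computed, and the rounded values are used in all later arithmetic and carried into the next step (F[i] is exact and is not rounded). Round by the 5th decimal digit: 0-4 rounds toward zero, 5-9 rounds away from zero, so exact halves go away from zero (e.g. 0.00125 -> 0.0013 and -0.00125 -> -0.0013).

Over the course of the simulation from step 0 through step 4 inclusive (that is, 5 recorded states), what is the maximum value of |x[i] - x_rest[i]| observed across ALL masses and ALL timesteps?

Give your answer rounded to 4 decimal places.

Answer: 2.7500

Derivation:
Step 0: x=[1.0000 8.0000] v=[0.0000 1.0000]
Step 1: x=[3.0000 6.5000] v=[4.0000 -3.0000]
Step 2: x=[5.2500 4.7500] v=[4.5000 -3.5000]
Step 3: x=[5.7500 4.7500] v=[1.0000 0.0000]
Step 4: x=[4.2500 6.7500] v=[-3.0000 4.0000]
Max displacement = 2.7500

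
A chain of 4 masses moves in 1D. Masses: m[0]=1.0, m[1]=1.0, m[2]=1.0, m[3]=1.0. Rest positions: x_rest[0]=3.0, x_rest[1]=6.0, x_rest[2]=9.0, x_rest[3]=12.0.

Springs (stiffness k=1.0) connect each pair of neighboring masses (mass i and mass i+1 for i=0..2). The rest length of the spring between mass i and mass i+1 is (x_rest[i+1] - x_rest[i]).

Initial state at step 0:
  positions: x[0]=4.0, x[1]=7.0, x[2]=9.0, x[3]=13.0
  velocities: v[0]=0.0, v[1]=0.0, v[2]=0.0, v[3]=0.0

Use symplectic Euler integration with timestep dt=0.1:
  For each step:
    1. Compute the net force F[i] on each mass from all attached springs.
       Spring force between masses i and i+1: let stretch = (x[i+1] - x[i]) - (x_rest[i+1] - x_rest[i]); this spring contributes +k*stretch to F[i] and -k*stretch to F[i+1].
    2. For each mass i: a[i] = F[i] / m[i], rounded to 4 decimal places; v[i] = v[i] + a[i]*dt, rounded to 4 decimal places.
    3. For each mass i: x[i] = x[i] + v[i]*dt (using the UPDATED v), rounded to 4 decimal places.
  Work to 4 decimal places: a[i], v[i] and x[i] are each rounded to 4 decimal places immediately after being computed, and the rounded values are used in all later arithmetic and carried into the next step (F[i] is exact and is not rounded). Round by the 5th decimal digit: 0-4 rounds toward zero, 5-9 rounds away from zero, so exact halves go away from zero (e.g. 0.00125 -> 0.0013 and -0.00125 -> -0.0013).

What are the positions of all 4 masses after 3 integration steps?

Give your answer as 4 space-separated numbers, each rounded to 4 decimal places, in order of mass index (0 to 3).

Answer: 3.9995 6.9420 9.1170 12.9415

Derivation:
Step 0: x=[4.0000 7.0000 9.0000 13.0000] v=[0.0000 0.0000 0.0000 0.0000]
Step 1: x=[4.0000 6.9900 9.0200 12.9900] v=[0.0000 -0.1000 0.2000 -0.1000]
Step 2: x=[3.9999 6.9704 9.0594 12.9703] v=[-0.0010 -0.1960 0.3940 -0.1970]
Step 3: x=[3.9995 6.9420 9.1170 12.9415] v=[-0.0040 -0.2842 0.5762 -0.2881]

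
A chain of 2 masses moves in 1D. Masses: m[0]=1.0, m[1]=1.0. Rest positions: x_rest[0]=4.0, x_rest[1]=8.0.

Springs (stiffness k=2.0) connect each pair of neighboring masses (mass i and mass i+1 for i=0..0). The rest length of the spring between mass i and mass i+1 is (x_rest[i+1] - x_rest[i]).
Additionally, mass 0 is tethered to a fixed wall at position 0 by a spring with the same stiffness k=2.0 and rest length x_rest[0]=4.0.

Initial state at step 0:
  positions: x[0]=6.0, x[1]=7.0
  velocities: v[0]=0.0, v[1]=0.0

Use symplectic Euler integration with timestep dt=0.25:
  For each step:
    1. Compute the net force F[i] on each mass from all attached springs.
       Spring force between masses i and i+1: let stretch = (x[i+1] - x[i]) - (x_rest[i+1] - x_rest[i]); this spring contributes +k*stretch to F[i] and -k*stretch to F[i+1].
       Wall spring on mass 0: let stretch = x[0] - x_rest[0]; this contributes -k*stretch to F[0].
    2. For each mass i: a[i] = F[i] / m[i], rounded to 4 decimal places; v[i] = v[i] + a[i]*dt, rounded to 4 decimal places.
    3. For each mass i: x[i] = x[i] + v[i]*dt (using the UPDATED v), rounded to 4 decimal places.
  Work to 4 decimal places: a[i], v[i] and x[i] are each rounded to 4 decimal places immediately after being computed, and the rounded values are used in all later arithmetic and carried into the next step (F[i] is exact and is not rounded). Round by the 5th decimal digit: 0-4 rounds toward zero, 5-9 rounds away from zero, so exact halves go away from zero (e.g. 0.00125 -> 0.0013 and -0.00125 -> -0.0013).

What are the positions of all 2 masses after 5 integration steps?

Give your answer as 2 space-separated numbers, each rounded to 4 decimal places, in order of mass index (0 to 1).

Answer: 2.0635 9.2820

Derivation:
Step 0: x=[6.0000 7.0000] v=[0.0000 0.0000]
Step 1: x=[5.3750 7.3750] v=[-2.5000 1.5000]
Step 2: x=[4.3281 8.0000] v=[-4.1875 2.5000]
Step 3: x=[3.1992 8.6660] v=[-4.5156 2.6641]
Step 4: x=[2.3538 9.1487] v=[-3.3818 1.9307]
Step 5: x=[2.0635 9.2820] v=[-1.1613 0.5333]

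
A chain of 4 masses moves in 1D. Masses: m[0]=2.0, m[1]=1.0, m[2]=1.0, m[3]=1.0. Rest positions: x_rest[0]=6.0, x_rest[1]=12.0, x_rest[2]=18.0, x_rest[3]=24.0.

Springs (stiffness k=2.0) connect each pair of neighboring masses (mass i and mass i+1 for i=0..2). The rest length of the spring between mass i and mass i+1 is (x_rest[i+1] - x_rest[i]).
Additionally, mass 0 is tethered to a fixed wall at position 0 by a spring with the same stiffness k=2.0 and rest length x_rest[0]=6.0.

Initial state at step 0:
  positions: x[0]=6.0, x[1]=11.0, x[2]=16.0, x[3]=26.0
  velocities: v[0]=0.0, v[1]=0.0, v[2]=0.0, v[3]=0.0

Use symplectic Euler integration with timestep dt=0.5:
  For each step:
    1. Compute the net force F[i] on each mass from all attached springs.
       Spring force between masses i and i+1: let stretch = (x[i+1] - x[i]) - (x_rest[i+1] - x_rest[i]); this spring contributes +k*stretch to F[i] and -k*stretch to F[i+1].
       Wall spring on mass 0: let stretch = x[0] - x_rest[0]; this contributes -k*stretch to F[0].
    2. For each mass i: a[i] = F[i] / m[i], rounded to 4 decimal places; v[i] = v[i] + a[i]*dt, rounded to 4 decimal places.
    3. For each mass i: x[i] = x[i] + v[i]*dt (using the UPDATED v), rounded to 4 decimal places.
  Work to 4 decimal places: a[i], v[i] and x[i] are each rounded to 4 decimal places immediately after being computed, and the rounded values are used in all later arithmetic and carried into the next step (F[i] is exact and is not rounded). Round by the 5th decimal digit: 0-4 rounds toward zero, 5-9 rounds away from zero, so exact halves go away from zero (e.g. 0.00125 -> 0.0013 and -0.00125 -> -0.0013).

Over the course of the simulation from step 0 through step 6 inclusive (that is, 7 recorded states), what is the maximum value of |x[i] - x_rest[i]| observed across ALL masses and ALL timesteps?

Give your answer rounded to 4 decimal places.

Step 0: x=[6.0000 11.0000 16.0000 26.0000] v=[0.0000 0.0000 0.0000 0.0000]
Step 1: x=[5.7500 11.0000 18.5000 24.0000] v=[-0.5000 0.0000 5.0000 -4.0000]
Step 2: x=[5.3750 12.1250 20.0000 22.2500] v=[-0.7500 2.2500 3.0000 -3.5000]
Step 3: x=[5.3438 13.8125 18.6875 22.3750] v=[-0.0625 3.3750 -2.6250 0.2500]
Step 4: x=[6.0938 13.7032 16.7813 23.6563] v=[1.5000 -0.2187 -3.8125 2.5625]
Step 5: x=[7.2227 11.3282 16.7735 24.5001] v=[2.2578 -4.7500 -0.0156 1.6875]
Step 6: x=[7.5723 9.6231 17.9064 24.4806] v=[0.6992 -3.4102 2.2657 -0.0391]
Max displacement = 2.3769

Answer: 2.3769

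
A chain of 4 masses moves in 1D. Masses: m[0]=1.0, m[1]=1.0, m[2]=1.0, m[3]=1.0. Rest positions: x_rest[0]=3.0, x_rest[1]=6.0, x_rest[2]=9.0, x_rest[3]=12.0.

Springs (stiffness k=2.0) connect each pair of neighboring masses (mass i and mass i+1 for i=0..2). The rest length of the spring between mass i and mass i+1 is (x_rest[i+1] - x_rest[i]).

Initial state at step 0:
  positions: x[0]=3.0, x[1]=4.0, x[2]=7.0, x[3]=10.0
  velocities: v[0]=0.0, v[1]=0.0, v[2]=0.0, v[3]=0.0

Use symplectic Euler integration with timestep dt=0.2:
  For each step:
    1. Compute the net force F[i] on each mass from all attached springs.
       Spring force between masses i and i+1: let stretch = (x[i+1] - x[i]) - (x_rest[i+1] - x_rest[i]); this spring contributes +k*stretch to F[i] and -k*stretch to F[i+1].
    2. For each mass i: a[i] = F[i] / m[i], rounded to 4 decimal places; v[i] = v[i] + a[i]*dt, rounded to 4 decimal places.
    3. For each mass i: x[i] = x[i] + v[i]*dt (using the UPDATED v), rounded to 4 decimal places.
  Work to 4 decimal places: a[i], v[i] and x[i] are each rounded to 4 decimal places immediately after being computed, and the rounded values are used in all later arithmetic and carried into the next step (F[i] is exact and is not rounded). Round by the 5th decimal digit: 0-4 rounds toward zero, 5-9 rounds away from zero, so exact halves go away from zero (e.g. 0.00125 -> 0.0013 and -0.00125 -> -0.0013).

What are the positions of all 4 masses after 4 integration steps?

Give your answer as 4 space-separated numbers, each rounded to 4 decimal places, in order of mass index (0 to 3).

Answer: 1.7493 5.0862 7.1578 10.0067

Derivation:
Step 0: x=[3.0000 4.0000 7.0000 10.0000] v=[0.0000 0.0000 0.0000 0.0000]
Step 1: x=[2.8400 4.1600 7.0000 10.0000] v=[-0.8000 0.8000 0.0000 0.0000]
Step 2: x=[2.5456 4.4416 7.0128 10.0000] v=[-1.4720 1.4080 0.0640 0.0000]
Step 3: x=[2.1629 4.7772 7.0589 10.0010] v=[-1.9136 1.6781 0.2304 0.0051]
Step 4: x=[1.7493 5.0862 7.1578 10.0067] v=[-2.0679 1.5451 0.4946 0.0283]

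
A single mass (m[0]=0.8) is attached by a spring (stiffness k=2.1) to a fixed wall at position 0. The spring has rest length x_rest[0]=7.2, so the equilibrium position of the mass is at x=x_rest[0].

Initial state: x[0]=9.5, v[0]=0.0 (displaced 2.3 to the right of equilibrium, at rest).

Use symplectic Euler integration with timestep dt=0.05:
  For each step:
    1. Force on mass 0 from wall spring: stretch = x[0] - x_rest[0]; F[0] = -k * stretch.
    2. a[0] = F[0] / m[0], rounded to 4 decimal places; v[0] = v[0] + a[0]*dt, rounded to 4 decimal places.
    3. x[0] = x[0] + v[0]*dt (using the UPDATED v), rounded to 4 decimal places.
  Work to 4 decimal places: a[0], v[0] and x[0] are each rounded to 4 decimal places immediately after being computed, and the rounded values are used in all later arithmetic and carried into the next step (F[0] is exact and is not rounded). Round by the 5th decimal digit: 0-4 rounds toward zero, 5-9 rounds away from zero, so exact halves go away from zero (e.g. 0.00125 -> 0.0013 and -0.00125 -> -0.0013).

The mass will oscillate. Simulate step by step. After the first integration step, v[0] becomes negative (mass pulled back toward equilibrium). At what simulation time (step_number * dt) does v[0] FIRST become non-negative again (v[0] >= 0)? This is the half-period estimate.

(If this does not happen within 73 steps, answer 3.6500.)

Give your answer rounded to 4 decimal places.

Step 0: x=[9.5000] v=[0.0000]
Step 1: x=[9.4849] v=[-0.3019]
Step 2: x=[9.4548] v=[-0.6018]
Step 3: x=[9.4099] v=[-0.8977]
Step 4: x=[9.3505] v=[-1.1878]
Step 5: x=[9.2770] v=[-1.4701]
Step 6: x=[9.1899] v=[-1.7427]
Step 7: x=[9.0897] v=[-2.0039]
Step 8: x=[8.9771] v=[-2.2519]
Step 9: x=[8.8528] v=[-2.4851]
Step 10: x=[8.7177] v=[-2.7020]
Step 11: x=[8.5726] v=[-2.9012]
Step 12: x=[8.4185] v=[-3.0814]
Step 13: x=[8.2564] v=[-3.2413]
Step 14: x=[8.0874] v=[-3.3800]
Step 15: x=[7.9126] v=[-3.4965]
Step 16: x=[7.7331] v=[-3.5900]
Step 17: x=[7.5501] v=[-3.6600]
Step 18: x=[7.3648] v=[-3.7060]
Step 19: x=[7.1784] v=[-3.7276]
Step 20: x=[6.9922] v=[-3.7248]
Step 21: x=[6.8073] v=[-3.6975]
Step 22: x=[6.6250] v=[-3.6460]
Step 23: x=[6.4465] v=[-3.5705]
Step 24: x=[6.2729] v=[-3.4716]
Step 25: x=[6.1054] v=[-3.3499]
Step 26: x=[5.9451] v=[-3.2062]
Step 27: x=[5.7930] v=[-3.0415]
Step 28: x=[5.6502] v=[-2.8568]
Step 29: x=[5.5175] v=[-2.6534]
Step 30: x=[5.3959] v=[-2.4326]
Step 31: x=[5.2861] v=[-2.1958]
Step 32: x=[5.1889] v=[-1.9446]
Step 33: x=[5.1049] v=[-1.6806]
Step 34: x=[5.0346] v=[-1.4056]
Step 35: x=[4.9785] v=[-1.1214]
Step 36: x=[4.9370] v=[-0.8298]
Step 37: x=[4.9104] v=[-0.5328]
Step 38: x=[4.8988] v=[-0.2323]
Step 39: x=[4.9023] v=[0.0697]
First v>=0 after going negative at step 39, time=1.9500

Answer: 1.9500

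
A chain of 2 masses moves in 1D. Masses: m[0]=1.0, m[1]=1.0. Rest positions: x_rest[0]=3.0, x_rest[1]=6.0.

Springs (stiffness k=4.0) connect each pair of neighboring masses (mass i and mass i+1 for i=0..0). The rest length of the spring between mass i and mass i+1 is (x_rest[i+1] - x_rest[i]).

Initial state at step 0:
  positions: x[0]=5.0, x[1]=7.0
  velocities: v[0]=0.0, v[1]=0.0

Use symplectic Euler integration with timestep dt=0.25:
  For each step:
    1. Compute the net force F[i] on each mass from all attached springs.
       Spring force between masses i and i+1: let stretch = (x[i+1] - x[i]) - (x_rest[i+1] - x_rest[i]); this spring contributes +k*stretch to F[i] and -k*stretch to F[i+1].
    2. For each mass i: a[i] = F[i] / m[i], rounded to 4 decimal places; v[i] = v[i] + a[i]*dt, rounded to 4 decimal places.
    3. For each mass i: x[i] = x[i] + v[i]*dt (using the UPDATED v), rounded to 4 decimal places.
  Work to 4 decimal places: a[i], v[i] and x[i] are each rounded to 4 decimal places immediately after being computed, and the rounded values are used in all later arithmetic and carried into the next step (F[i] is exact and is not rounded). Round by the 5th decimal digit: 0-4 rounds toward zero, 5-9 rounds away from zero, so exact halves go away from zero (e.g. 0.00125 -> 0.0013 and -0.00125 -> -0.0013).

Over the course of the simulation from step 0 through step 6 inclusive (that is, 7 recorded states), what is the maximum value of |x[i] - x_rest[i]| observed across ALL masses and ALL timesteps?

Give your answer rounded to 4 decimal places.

Step 0: x=[5.0000 7.0000] v=[0.0000 0.0000]
Step 1: x=[4.7500 7.2500] v=[-1.0000 1.0000]
Step 2: x=[4.3750 7.6250] v=[-1.5000 1.5000]
Step 3: x=[4.0625 7.9375] v=[-1.2500 1.2500]
Step 4: x=[3.9688 8.0313] v=[-0.3750 0.3750]
Step 5: x=[4.1407 7.8594] v=[0.6875 -0.6875]
Step 6: x=[4.4923 7.5079] v=[1.4062 -1.4062]
Max displacement = 2.0313

Answer: 2.0313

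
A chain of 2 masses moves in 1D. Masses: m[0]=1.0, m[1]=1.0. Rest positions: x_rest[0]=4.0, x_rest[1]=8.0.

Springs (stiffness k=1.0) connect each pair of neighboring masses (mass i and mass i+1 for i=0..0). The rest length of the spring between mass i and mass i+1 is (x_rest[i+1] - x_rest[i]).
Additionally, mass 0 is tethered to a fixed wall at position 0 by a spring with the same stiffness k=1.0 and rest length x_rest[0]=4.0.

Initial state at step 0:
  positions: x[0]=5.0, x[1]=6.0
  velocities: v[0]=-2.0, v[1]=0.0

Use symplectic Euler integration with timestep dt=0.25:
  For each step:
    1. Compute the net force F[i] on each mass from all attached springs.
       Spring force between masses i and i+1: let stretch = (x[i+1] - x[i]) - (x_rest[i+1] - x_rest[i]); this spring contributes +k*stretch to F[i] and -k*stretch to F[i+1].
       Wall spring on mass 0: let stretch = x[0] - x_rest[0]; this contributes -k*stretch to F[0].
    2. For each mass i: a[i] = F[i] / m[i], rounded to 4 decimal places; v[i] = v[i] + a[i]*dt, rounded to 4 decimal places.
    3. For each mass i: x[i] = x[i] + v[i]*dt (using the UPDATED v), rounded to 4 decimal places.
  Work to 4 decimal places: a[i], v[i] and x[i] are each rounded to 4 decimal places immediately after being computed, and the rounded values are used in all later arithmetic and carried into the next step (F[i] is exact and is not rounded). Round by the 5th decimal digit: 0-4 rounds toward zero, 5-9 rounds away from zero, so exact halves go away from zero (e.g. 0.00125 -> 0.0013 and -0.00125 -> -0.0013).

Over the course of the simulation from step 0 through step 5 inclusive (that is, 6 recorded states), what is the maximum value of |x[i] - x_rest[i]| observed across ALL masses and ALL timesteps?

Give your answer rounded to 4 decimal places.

Step 0: x=[5.0000 6.0000] v=[-2.0000 0.0000]
Step 1: x=[4.2500 6.1875] v=[-3.0000 0.7500]
Step 2: x=[3.3555 6.5039] v=[-3.5781 1.2656]
Step 3: x=[2.4480 6.8735] v=[-3.6299 1.4785]
Step 4: x=[1.6641 7.2165] v=[-3.1355 1.3721]
Step 5: x=[1.1233 7.4625] v=[-2.1634 0.9840]
Max displacement = 2.8767

Answer: 2.8767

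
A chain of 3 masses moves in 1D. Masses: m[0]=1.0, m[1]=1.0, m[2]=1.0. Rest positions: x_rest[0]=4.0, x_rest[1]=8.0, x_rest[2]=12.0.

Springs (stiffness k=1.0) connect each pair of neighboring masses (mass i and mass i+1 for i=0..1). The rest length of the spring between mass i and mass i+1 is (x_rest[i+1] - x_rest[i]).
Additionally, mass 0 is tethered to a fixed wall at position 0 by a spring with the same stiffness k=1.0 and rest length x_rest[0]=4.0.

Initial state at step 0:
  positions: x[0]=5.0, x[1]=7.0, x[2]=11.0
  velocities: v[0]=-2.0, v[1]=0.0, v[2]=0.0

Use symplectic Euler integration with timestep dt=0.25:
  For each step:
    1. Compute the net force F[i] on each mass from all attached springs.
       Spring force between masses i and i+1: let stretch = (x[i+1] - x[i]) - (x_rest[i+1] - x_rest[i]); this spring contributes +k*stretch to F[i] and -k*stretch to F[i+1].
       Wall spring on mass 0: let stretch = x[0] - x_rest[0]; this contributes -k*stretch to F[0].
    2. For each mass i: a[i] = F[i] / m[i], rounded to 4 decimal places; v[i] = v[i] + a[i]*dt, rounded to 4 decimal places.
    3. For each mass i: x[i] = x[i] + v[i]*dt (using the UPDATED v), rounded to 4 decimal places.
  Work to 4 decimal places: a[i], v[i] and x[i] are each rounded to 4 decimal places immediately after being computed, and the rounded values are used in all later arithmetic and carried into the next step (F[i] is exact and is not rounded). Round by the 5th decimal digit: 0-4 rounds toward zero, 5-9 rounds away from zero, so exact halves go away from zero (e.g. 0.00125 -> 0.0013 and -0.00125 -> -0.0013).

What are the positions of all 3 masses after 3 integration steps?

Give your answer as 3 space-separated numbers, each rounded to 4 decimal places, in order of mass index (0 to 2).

Step 0: x=[5.0000 7.0000 11.0000] v=[-2.0000 0.0000 0.0000]
Step 1: x=[4.3125 7.1250 11.0000] v=[-2.7500 0.5000 0.0000]
Step 2: x=[3.5313 7.3164 11.0078] v=[-3.1250 0.7656 0.0313]
Step 3: x=[2.7659 7.5020 11.0349] v=[-3.0616 0.7422 0.1085]

Answer: 2.7659 7.5020 11.0349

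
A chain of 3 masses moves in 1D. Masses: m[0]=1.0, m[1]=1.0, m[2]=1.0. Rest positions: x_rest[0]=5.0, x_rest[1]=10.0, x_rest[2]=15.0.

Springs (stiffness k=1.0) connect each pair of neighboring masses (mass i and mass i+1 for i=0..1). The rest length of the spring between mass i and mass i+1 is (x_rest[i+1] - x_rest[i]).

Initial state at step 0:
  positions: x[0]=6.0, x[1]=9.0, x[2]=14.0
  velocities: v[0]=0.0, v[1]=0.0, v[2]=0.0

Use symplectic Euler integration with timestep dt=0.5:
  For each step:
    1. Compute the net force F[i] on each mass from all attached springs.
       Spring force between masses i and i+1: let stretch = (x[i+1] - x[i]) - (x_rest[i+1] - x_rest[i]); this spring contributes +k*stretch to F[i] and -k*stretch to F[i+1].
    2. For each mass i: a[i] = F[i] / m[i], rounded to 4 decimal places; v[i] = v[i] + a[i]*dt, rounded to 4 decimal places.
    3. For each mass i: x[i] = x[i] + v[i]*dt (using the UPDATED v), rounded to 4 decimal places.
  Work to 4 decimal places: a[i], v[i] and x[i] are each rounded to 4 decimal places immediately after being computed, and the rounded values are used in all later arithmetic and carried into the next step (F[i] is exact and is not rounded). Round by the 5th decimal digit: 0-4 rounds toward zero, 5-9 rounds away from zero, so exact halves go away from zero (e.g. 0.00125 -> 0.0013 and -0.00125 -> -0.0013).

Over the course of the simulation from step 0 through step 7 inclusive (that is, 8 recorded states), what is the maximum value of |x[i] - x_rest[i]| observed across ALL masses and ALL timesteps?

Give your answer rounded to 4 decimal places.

Step 0: x=[6.0000 9.0000 14.0000] v=[0.0000 0.0000 0.0000]
Step 1: x=[5.5000 9.5000 14.0000] v=[-1.0000 1.0000 0.0000]
Step 2: x=[4.7500 10.1250 14.1250] v=[-1.5000 1.2500 0.2500]
Step 3: x=[4.0938 10.4063 14.5000] v=[-1.3125 0.5625 0.7500]
Step 4: x=[3.7657 10.1329 15.1016] v=[-0.6563 -0.5469 1.2032]
Step 5: x=[3.7794 9.5098 15.7111] v=[0.0273 -1.2462 1.2189]
Step 6: x=[3.9757 9.0044 16.0203] v=[0.3925 -1.0108 0.6183]
Step 7: x=[4.1792 8.9958 15.8255] v=[0.4069 -0.0172 -0.3897]
Max displacement = 1.2343

Answer: 1.2343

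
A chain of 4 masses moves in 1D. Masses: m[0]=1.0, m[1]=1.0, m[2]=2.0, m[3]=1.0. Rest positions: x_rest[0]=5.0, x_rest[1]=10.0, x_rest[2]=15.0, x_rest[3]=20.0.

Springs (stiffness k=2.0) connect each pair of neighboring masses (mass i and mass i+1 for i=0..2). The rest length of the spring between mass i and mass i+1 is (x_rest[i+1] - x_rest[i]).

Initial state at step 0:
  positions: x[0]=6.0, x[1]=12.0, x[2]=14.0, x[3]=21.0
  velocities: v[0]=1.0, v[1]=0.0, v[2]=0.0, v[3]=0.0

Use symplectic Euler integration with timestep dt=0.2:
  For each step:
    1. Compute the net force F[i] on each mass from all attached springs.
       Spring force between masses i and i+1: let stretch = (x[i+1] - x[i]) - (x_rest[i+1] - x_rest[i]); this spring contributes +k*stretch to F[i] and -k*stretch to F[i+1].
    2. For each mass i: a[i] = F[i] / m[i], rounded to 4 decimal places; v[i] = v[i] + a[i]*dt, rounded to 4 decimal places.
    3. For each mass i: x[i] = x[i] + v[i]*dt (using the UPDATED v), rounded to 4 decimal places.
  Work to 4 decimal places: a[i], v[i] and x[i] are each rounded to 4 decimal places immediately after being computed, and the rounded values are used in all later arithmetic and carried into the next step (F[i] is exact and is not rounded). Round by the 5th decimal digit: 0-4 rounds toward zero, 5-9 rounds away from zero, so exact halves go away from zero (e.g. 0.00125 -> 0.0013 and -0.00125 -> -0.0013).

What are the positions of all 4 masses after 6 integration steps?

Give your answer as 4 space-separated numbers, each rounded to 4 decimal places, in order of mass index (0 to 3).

Answer: 6.8286 9.5345 16.2840 19.2688

Derivation:
Step 0: x=[6.0000 12.0000 14.0000 21.0000] v=[1.0000 0.0000 0.0000 0.0000]
Step 1: x=[6.2800 11.6800 14.2000 20.8400] v=[1.4000 -1.6000 1.0000 -0.8000]
Step 2: x=[6.5920 11.1296 14.5648 20.5488] v=[1.5600 -2.7520 1.8240 -1.4560]
Step 3: x=[6.8670 10.4910 15.0316 20.1789] v=[1.3750 -3.1930 2.3338 -1.8496]
Step 4: x=[7.0319 9.9257 15.5226 19.7972] v=[0.8246 -2.8264 2.4551 -1.9085]
Step 5: x=[7.0283 9.5767 15.9607 19.4735] v=[-0.0179 -1.7452 2.1906 -1.6183]
Step 6: x=[6.8286 9.5345 16.2840 19.2688] v=[-0.9985 -0.2110 1.6164 -1.0234]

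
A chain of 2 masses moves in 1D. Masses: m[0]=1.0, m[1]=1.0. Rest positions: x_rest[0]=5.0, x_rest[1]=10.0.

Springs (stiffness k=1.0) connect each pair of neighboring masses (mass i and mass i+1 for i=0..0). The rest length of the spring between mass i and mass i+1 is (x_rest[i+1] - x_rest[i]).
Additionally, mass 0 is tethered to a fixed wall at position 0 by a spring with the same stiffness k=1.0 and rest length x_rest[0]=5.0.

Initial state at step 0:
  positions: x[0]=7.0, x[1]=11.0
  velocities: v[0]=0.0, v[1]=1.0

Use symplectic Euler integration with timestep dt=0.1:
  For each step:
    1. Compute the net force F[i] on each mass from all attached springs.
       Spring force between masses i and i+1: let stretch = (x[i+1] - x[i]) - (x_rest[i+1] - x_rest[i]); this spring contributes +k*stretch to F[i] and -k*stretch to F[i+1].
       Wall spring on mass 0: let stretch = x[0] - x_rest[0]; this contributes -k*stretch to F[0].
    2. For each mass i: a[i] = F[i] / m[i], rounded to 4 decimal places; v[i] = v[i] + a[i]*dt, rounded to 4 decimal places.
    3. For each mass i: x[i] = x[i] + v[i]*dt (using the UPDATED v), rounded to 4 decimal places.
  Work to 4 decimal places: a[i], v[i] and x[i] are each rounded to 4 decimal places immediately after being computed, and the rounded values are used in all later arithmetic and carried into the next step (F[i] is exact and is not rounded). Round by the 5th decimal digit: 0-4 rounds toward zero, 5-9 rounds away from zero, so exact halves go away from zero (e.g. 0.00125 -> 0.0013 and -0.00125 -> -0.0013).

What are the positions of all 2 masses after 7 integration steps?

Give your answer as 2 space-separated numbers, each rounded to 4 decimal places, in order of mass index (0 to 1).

Answer: 6.2969 11.8783

Derivation:
Step 0: x=[7.0000 11.0000] v=[0.0000 1.0000]
Step 1: x=[6.9700 11.1100] v=[-0.3000 1.1000]
Step 2: x=[6.9117 11.2286] v=[-0.5830 1.1860]
Step 3: x=[6.8275 11.3540] v=[-0.8425 1.2543]
Step 4: x=[6.7202 11.4842] v=[-1.0726 1.3017]
Step 5: x=[6.5934 11.6167] v=[-1.2682 1.3253]
Step 6: x=[6.4509 11.7490] v=[-1.4252 1.3230]
Step 7: x=[6.2969 11.8783] v=[-1.5405 1.2932]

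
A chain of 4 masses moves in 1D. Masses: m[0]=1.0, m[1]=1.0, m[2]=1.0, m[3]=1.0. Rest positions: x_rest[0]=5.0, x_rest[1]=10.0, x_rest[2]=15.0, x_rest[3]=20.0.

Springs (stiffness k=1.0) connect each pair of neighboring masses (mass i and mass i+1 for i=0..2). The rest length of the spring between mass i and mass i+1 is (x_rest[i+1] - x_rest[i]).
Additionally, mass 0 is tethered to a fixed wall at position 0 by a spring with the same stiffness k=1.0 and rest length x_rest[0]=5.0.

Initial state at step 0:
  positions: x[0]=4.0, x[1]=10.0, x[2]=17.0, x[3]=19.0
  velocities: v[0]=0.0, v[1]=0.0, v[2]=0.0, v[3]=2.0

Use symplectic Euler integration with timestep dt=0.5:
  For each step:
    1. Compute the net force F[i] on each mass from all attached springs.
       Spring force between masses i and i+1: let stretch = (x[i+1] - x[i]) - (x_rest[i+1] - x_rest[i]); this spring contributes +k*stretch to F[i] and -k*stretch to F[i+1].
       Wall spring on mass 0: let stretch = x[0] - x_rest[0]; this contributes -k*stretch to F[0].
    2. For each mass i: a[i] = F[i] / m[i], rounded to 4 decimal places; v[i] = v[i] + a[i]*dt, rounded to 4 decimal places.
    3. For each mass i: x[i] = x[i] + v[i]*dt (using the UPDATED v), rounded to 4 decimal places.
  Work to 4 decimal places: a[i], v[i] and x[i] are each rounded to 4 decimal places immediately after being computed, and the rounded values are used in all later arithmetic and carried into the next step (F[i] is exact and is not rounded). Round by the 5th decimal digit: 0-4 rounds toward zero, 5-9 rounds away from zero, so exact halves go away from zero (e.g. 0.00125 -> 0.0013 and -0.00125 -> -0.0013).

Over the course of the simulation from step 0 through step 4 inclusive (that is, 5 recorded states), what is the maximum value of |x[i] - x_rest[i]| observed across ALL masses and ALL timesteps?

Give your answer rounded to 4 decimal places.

Answer: 3.4688

Derivation:
Step 0: x=[4.0000 10.0000 17.0000 19.0000] v=[0.0000 0.0000 0.0000 2.0000]
Step 1: x=[4.5000 10.2500 15.7500 20.7500] v=[1.0000 0.5000 -2.5000 3.5000]
Step 2: x=[5.3125 10.4375 14.3750 22.5000] v=[1.6250 0.3750 -2.7500 3.5000]
Step 3: x=[6.0782 10.3281 14.0469 23.4688] v=[1.5313 -0.2188 -0.6563 1.9375]
Step 4: x=[6.3868 10.0859 15.1446 23.3321] v=[0.6172 -0.4844 2.1953 -0.2735]
Max displacement = 3.4688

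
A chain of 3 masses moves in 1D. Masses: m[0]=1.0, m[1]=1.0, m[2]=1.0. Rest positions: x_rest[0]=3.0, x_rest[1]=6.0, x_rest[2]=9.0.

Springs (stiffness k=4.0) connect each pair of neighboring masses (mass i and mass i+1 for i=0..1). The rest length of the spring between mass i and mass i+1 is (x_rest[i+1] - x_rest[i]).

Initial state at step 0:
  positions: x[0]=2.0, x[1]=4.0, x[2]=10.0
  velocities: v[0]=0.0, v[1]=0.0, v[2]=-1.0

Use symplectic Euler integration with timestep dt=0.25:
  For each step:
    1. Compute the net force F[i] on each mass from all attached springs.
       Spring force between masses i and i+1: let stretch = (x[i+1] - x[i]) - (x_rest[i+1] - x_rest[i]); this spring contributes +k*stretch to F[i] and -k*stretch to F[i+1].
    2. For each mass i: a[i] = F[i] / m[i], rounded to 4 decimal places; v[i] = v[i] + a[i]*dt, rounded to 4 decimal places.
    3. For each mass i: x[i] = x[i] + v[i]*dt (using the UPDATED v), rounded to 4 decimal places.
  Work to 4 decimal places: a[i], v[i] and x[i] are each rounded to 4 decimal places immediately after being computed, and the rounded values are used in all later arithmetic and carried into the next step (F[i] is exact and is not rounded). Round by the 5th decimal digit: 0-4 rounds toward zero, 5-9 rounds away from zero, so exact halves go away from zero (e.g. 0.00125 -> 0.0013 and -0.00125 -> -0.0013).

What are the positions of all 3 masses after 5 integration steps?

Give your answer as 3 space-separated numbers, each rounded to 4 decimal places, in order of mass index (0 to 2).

Answer: 3.2403 4.4991 7.0108

Derivation:
Step 0: x=[2.0000 4.0000 10.0000] v=[0.0000 0.0000 -1.0000]
Step 1: x=[1.7500 5.0000 9.0000] v=[-1.0000 4.0000 -4.0000]
Step 2: x=[1.5625 6.1875 7.7500] v=[-0.7500 4.7500 -5.0000]
Step 3: x=[1.7813 6.6094 6.8594] v=[0.8750 1.6875 -3.5625]
Step 4: x=[2.4571 5.8868 6.6563] v=[2.7031 -2.8906 -0.8125]
Step 5: x=[3.2403 4.4991 7.0108] v=[3.1328 -5.5508 1.4180]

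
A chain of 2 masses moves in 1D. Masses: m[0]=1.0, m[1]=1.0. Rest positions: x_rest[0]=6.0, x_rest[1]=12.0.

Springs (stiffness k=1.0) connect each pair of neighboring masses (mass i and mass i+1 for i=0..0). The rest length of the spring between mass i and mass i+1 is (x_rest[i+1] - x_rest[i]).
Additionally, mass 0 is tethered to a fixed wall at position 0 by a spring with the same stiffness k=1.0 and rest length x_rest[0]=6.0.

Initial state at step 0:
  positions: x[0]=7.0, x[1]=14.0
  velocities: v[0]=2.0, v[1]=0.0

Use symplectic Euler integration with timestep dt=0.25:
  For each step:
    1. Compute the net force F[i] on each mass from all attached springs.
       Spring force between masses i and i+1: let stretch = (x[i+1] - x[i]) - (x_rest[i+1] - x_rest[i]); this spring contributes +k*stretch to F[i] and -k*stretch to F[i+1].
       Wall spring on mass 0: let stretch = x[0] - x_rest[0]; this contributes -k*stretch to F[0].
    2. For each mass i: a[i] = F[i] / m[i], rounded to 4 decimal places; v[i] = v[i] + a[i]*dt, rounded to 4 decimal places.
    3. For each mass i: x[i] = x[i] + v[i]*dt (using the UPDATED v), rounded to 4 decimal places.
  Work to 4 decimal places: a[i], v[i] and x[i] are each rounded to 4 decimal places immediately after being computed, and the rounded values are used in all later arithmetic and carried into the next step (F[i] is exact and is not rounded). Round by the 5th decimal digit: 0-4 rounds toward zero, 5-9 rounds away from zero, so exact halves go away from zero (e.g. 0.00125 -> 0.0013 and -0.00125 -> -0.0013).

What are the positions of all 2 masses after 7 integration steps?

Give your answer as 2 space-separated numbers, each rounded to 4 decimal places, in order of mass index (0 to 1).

Answer: 7.6967 13.7719

Derivation:
Step 0: x=[7.0000 14.0000] v=[2.0000 0.0000]
Step 1: x=[7.5000 13.9375] v=[2.0000 -0.2500]
Step 2: x=[7.9336 13.8477] v=[1.7344 -0.3594]
Step 3: x=[8.2410 13.7632] v=[1.2295 -0.3379]
Step 4: x=[8.3785 13.7086] v=[0.5498 -0.2185]
Step 5: x=[8.3254 13.6959] v=[-0.2123 -0.0510]
Step 6: x=[8.0877 13.7225] v=[-0.9510 0.1064]
Step 7: x=[7.6967 13.7719] v=[-1.5642 0.1977]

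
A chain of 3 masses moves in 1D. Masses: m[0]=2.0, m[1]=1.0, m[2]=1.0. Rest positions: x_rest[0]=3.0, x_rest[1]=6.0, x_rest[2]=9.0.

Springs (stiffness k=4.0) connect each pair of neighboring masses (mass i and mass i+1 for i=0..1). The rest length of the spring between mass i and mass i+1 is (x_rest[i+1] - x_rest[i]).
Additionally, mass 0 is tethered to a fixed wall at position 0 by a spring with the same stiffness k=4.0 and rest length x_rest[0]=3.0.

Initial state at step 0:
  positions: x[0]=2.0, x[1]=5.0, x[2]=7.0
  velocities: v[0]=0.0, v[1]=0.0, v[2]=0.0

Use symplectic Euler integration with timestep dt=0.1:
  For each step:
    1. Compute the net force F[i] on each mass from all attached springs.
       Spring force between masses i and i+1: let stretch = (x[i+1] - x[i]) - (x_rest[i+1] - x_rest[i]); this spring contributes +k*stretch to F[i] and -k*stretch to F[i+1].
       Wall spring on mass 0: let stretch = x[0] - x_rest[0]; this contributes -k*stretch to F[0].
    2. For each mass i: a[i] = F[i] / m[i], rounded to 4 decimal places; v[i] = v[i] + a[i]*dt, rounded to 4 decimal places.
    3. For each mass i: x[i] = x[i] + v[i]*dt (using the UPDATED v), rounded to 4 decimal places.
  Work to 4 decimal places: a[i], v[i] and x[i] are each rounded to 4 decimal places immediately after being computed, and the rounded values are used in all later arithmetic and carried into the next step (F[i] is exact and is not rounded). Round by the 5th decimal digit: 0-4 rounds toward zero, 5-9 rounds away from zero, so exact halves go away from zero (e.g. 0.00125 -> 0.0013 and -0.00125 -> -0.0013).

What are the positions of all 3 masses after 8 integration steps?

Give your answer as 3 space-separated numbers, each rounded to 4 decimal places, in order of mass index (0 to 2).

Answer: 2.4561 4.4739 7.9122

Derivation:
Step 0: x=[2.0000 5.0000 7.0000] v=[0.0000 0.0000 0.0000]
Step 1: x=[2.0200 4.9600 7.0400] v=[0.2000 -0.4000 0.4000]
Step 2: x=[2.0584 4.8856 7.1168] v=[0.3840 -0.7440 0.7680]
Step 3: x=[2.1122 4.7874 7.2244] v=[0.5378 -0.9824 1.0755]
Step 4: x=[2.1772 4.6796 7.3545] v=[0.6504 -1.0777 1.3007]
Step 5: x=[2.2487 4.5787 7.4976] v=[0.7154 -1.0087 1.4307]
Step 6: x=[2.3219 4.5014 7.6439] v=[0.7317 -0.7731 1.4631]
Step 7: x=[2.3922 4.4626 7.7845] v=[0.7032 -0.3879 1.4061]
Step 8: x=[2.4561 4.4739 7.9122] v=[0.6388 0.1127 1.2773]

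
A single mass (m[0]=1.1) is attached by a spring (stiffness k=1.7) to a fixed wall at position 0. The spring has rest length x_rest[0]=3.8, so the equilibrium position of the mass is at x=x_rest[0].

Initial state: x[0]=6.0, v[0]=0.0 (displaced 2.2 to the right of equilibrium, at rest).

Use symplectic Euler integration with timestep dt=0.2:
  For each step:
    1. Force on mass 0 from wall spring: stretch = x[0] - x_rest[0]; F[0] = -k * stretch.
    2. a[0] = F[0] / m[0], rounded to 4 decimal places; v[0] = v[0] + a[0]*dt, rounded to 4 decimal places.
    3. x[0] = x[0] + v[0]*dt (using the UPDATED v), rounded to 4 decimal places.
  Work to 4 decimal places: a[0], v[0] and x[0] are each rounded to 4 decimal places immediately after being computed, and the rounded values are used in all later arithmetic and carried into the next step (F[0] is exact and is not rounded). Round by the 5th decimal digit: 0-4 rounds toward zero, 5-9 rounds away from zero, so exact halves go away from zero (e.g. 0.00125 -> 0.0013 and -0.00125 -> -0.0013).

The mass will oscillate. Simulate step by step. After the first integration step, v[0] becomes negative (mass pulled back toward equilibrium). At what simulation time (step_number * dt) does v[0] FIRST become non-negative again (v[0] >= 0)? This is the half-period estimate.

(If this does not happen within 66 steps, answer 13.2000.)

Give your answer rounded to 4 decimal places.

Answer: 2.6000

Derivation:
Step 0: x=[6.0000] v=[0.0000]
Step 1: x=[5.8640] v=[-0.6800]
Step 2: x=[5.6004] v=[-1.3180]
Step 3: x=[5.2255] v=[-1.8745]
Step 4: x=[4.7625] v=[-2.3151]
Step 5: x=[4.2400] v=[-2.6126]
Step 6: x=[3.6903] v=[-2.7486]
Step 7: x=[3.1474] v=[-2.7147]
Step 8: x=[2.6448] v=[-2.5130]
Step 9: x=[2.2136] v=[-2.1559]
Step 10: x=[1.8805] v=[-1.6656]
Step 11: x=[1.6660] v=[-1.0723]
Step 12: x=[1.5835] v=[-0.4127]
Step 13: x=[1.6380] v=[0.2724]
First v>=0 after going negative at step 13, time=2.6000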